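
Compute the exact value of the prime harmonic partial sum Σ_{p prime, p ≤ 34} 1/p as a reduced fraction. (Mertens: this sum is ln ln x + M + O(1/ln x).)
Σ 1/p = 314016924901/200560490130

π(34) = 11, so the primes ≤ 34 are [2, 3, 5, 7, 11, 13, 17, 19, 23, 29, 31]. Summing 1/p over these primes: 314016924901/200560490130 ≈ 1.5657. Mertens estimate ln ln(34) + 0.2615 ≈ 1.5218.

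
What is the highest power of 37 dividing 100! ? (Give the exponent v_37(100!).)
v_37(100!) = 2

Legendre's formula: v_p(n!) = Σ_{k ≥ 1} ⌊n / p^k⌋. For p = 37, n = 100, the terms are:
  ⌊100/37^1⌋ = ⌊100/37⌋ = 2
(the next term ⌊100/37^2⌋ = 0, terminating the sum). Summing: v_37(100!) = 2 = 2.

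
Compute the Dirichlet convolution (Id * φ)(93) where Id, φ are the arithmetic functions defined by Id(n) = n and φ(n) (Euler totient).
(Id * φ)(93) = 305

Divisors of 93: [1, 3, 31, 93]. For each d | 93:
  d = 1: Id(1) · φ(93/1) = 1 · 60 = 60
  d = 3: Id(3) · φ(93/3) = 3 · 30 = 90
  d = 31: Id(31) · φ(93/31) = 31 · 2 = 62
  d = 93: Id(93) · φ(93/93) = 93 · 1 = 93
Summing: (Id * φ)(93) = 60 + 90 + 62 + 93 = 305.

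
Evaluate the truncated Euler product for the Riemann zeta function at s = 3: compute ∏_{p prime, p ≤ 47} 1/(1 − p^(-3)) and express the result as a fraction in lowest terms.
∏ = 1417934272824755236225375034446860319/1179638474528270622029363943840940032

The primes p ≤ 47 are [2, 3, 5, 7, 11, 13, 17, 19, 23, 29, 31, 37, 41, 43, 47]. For each prime, (1 − 1/p^3)^(-1) = p^3 / (p^3 − 1). The product is (1 − 1/2^3)^(-1), (1 − 1/3^3)^(-1), (1 − 1/5^3)^(-1), (1 − 1/7^3)^(-1), (1 − 1/11^3)^(-1), (1 − 1/13^3)^(-1), (1 − 1/17^3)^(-1), (1 − 1/19^3)^(-1), (1 − 1/23^3)^(-1), (1 − 1/29^3)^(-1), (1 − 1/31^3)^(-1), (1 − 1/37^3)^(-1), (1 − 1/41^3)^(-1), (1 − 1/43^3)^(-1), (1 − 1/47^3)^(-1) = ∏ p^3 / (p^3 − 1) = 1417934272824755236225375034446860319/1179638474528270622029363943840940032.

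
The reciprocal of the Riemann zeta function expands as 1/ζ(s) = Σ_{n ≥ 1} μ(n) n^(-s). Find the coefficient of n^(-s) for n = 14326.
μ(14326) = 1

Factor n = 14326 = 2 · 13 · 19 · 29. μ(n) = 0 if any exponent ≥ 2 (not squarefree); otherwise μ(n) = (−1)^{ω(n)} where ω(n) is the number of distinct prime factors. Applying: μ(14326) = 1.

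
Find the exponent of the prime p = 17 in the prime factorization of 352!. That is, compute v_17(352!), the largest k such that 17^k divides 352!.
v_17(352!) = 21

Legendre's formula: v_p(n!) = Σ_{k ≥ 1} ⌊n / p^k⌋. For p = 17, n = 352, the terms are:
  ⌊352/17^1⌋ = ⌊352/17⌋ = 20
  ⌊352/17^2⌋ = ⌊352/289⌋ = 1
(the next term ⌊352/17^3⌋ = 0, terminating the sum). Summing: v_17(352!) = 20 + 1 = 21.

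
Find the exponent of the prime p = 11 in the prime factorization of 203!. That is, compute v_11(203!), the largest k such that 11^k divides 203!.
v_11(203!) = 19

Legendre's formula: v_p(n!) = Σ_{k ≥ 1} ⌊n / p^k⌋. For p = 11, n = 203, the terms are:
  ⌊203/11^1⌋ = ⌊203/11⌋ = 18
  ⌊203/11^2⌋ = ⌊203/121⌋ = 1
(the next term ⌊203/11^3⌋ = 0, terminating the sum). Summing: v_11(203!) = 18 + 1 = 19.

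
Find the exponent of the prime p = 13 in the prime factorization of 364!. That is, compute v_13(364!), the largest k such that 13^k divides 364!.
v_13(364!) = 30

Legendre's formula: v_p(n!) = Σ_{k ≥ 1} ⌊n / p^k⌋. For p = 13, n = 364, the terms are:
  ⌊364/13^1⌋ = ⌊364/13⌋ = 28
  ⌊364/13^2⌋ = ⌊364/169⌋ = 2
(the next term ⌊364/13^3⌋ = 0, terminating the sum). Summing: v_13(364!) = 28 + 2 = 30.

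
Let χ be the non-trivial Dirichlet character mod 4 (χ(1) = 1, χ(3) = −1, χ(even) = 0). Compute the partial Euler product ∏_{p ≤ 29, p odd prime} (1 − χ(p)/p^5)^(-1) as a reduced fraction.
∏ = 56323365267735696811786180032270097409625/56540602747326702466218687430868194033664

The odd primes p ≤ 29 are [3, 5, 7, 11, 13, 17, 19, 23, 29]. For each, χ(p) = 1 if p ≡ 1 mod 4, χ(p) = −1 if p ≡ 3 mod 4. Taking (1 − χ(p)/p^5)^(-1) = p^5/(p^5 − χ(p)): (1 − (-1)/3^5)^(-1) · (1 − (1)/5^5)^(-1) · (1 − (-1)/7^5)^(-1) · (1 − (-1)/11^5)^(-1) · (1 − (1)/13^5)^(-1) · (1 − (1)/17^5)^(-1) · (1 − (-1)/19^5)^(-1) · (1 − (-1)/23^5)^(-1) · (1 − (1)/29^5)^(-1) = 56323365267735696811786180032270097409625/56540602747326702466218687430868194033664.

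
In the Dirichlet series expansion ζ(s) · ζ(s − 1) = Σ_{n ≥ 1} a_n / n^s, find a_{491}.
σ(491) = 492

In the product (Σ m^0/m^s)(Σ k / k^s) = Σ (Σ_{d | n} d) / n^s, the coefficient of 1/n^s is σ(n) = Σ_{d | n} d. For n = 491, divisors are [1, 491]; summing: σ(491) = 492.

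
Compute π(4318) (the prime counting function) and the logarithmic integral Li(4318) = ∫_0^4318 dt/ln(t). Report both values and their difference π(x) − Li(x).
π(4318) = 590;  Li(4318) ≈ 603.53;  π(x) − Li(x) ≈ -13.53.

Direct count of primes ≤ 4318 gives π(4318) = 590. Numerical evaluation of the logarithmic integral gives Li(4318) ≈ 603.53. The difference π(x) − Li(x) ≈ -13.53 is typically negative for small/moderate x (Li(x) overestimates), though Littlewood's theorem shows this sign changes infinitely often.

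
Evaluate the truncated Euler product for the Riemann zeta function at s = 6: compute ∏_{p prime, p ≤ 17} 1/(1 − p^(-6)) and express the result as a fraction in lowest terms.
∏ = 3816568575537013278125/3751506094174038687744

The primes p ≤ 17 are [2, 3, 5, 7, 11, 13, 17]. For each prime, (1 − 1/p^6)^(-1) = p^6 / (p^6 − 1). The product is (1 − 1/2^6)^(-1), (1 − 1/3^6)^(-1), (1 − 1/5^6)^(-1), (1 − 1/7^6)^(-1), (1 − 1/11^6)^(-1), (1 − 1/13^6)^(-1), (1 − 1/17^6)^(-1) = ∏ p^6 / (p^6 − 1) = 3816568575537013278125/3751506094174038687744.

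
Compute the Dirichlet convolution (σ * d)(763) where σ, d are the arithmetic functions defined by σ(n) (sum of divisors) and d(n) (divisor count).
(σ * d)(763) = 1120

Divisors of 763: [1, 7, 109, 763]. For each d | 763:
  d = 1: σ(1) · d(763/1) = 1 · 4 = 4
  d = 7: σ(7) · d(763/7) = 8 · 2 = 16
  d = 109: σ(109) · d(763/109) = 110 · 2 = 220
  d = 763: σ(763) · d(763/763) = 880 · 1 = 880
Summing: (σ * d)(763) = 4 + 16 + 220 + 880 = 1120.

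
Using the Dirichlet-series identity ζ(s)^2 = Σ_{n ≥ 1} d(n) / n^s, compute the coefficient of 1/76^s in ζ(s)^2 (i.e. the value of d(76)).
d(76) = 6

ζ(s)^2 = (Σ 1/m^s)(Σ 1/k^s). The coefficient of 1/n^s in the product is the number of ordered pairs (m, k) with mk = n, which equals d(n). For n = 76, divisors are [1, 2, 4, 19, 38, 76], so d(76) = 6.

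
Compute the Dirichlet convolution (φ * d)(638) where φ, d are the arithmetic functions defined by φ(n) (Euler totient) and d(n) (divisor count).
(φ * d)(638) = 1080

Divisors of 638: [1, 2, 11, 22, 29, 58, 319, 638]. For each d | 638:
  d = 1: φ(1) · d(638/1) = 1 · 8 = 8
  d = 2: φ(2) · d(638/2) = 1 · 4 = 4
  d = 11: φ(11) · d(638/11) = 10 · 4 = 40
  d = 22: φ(22) · d(638/22) = 10 · 2 = 20
  d = 29: φ(29) · d(638/29) = 28 · 4 = 112
  d = 58: φ(58) · d(638/58) = 28 · 2 = 56
  d = 319: φ(319) · d(638/319) = 280 · 2 = 560
  d = 638: φ(638) · d(638/638) = 280 · 1 = 280
Summing: (φ * d)(638) = 8 + 4 + 40 + 20 + 112 + 56 + 560 + 280 = 1080.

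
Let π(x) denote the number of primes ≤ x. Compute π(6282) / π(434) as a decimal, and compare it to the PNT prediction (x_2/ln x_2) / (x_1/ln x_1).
π(6282)/π(434) = 817/84 ≈ 9.7262;  PNT prediction ≈ 10.0515.

π(434) = 84 and π(6282) = 817, so π(6282)/π(434) ≈ 9.7262. The PNT-predicted ratio is (6282/ln(6282)) / (434/ln(434)) ≈ 10.0515. The two agree to within a few percent, as expected.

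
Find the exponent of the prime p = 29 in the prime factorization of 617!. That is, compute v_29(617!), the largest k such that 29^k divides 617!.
v_29(617!) = 21

Legendre's formula: v_p(n!) = Σ_{k ≥ 1} ⌊n / p^k⌋. For p = 29, n = 617, the terms are:
  ⌊617/29^1⌋ = ⌊617/29⌋ = 21
(the next term ⌊617/29^2⌋ = 0, terminating the sum). Summing: v_29(617!) = 21 = 21.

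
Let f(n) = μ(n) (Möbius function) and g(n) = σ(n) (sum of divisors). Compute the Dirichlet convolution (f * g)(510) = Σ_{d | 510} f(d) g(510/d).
(μ * σ)(510) = 510

Divisors of 510: [1, 2, 3, 5, 6, 10, 15, 17, 30, 34, 51, 85, 102, 170, 255, 510]. For each d | 510:
  d = 1: μ(1) · σ(510/1) = 1 · 1296 = 1296
  d = 2: μ(2) · σ(510/2) = -1 · 432 = -432
  d = 3: μ(3) · σ(510/3) = -1 · 324 = -324
  d = 5: μ(5) · σ(510/5) = -1 · 216 = -216
  d = 6: μ(6) · σ(510/6) = 1 · 108 = 108
  d = 10: μ(10) · σ(510/10) = 1 · 72 = 72
  d = 15: μ(15) · σ(510/15) = 1 · 54 = 54
  d = 17: μ(17) · σ(510/17) = -1 · 72 = -72
  d = 30: μ(30) · σ(510/30) = -1 · 18 = -18
  d = 34: μ(34) · σ(510/34) = 1 · 24 = 24
  d = 51: μ(51) · σ(510/51) = 1 · 18 = 18
  d = 85: μ(85) · σ(510/85) = 1 · 12 = 12
  d = 102: μ(102) · σ(510/102) = -1 · 6 = -6
  d = 170: μ(170) · σ(510/170) = -1 · 4 = -4
  d = 255: μ(255) · σ(510/255) = -1 · 3 = -3
  d = 510: μ(510) · σ(510/510) = 1 · 1 = 1
Summing: (μ * σ)(510) = 1296 + -432 + -324 + -216 + 108 + 72 + 54 + -72 + -18 + 24 + 18 + 12 + -6 + -4 + -3 + 1 = 510.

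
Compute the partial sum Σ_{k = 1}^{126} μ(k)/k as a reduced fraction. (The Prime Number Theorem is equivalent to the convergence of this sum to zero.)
Σ μ(k)/k = 23090940688334333795050585396213953208427071/3161005464041760778814520629154366249327468699

Values of μ(k) for 1 ≤ k ≤ 126: μ(1) = 1, μ(2) = -1, μ(3) = -1, μ(5) = -1, μ(6) = 1, μ(7) = -1, μ(10) = 1, μ(11) = -1, μ(13) = -1, μ(14) = 1, μ(15) = 1, μ(17) = -1, μ(19) = -1, μ(21) = 1, μ(22) = 1, μ(23) = -1, μ(26) = 1, μ(29) = -1, μ(30) = -1, μ(31) = -1, μ(33) = 1, μ(34) = 1, μ(35) = 1, μ(37) = -1, μ(38) = 1, μ(39) = 1, μ(41) = -1, μ(42) = -1, μ(43) = -1, μ(46) = 1, μ(47) = -1, μ(51) = 1, μ(53) = -1, μ(55) = 1, μ(57) = 1, μ(58) = 1, μ(59) = -1, μ(61) = -1, μ(62) = 1, μ(65) = 1, μ(66) = -1, μ(67) = -1, μ(69) = 1, μ(70) = -1, μ(71) = -1, μ(73) = -1, μ(74) = 1, μ(77) = 1, μ(78) = -1, μ(79) = -1, μ(82) = 1, μ(83) = -1, μ(85) = 1, μ(86) = 1, μ(87) = 1, μ(89) = -1, μ(91) = 1, μ(93) = 1, μ(94) = 1, μ(95) = 1, μ(97) = -1, μ(101) = -1, μ(102) = -1, μ(103) = -1, μ(105) = -1, μ(106) = 1, μ(107) = -1, μ(109) = -1, μ(110) = -1, μ(111) = 1, μ(113) = -1, μ(114) = -1, μ(115) = 1, μ(118) = 1, μ(119) = 1, μ(122) = 1, μ(123) = 1, with μ = 0 on non-squarefree integers. Summing μ(k)/k for k where μ(k) ≠ 0 gives 23090940688334333795050585396213953208427071/3161005464041760778814520629154366249327468699 ≈ 0.0073. (PNT ⟺ this sum → 0 as n → ∞.)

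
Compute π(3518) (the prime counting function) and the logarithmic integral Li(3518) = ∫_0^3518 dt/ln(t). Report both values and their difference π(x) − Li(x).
π(3518) = 491;  Li(3518) ≈ 506.81;  π(x) − Li(x) ≈ -15.81.

Direct count of primes ≤ 3518 gives π(3518) = 491. Numerical evaluation of the logarithmic integral gives Li(3518) ≈ 506.81. The difference π(x) − Li(x) ≈ -15.81 is typically negative for small/moderate x (Li(x) overestimates), though Littlewood's theorem shows this sign changes infinitely often.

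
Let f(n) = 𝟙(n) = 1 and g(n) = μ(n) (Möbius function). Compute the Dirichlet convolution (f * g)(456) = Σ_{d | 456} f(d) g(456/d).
(𝟙 * μ)(456) = 0

Divisors of 456: [1, 2, 3, 4, 6, 8, 12, 19, 24, 38, 57, 76, 114, 152, 228, 456]. For each d | 456:
  d = 1: 𝟙(1) · μ(456/1) = 1 · 0 = 0
  d = 2: 𝟙(2) · μ(456/2) = 1 · 0 = 0
  d = 3: 𝟙(3) · μ(456/3) = 1 · 0 = 0
  d = 4: 𝟙(4) · μ(456/4) = 1 · -1 = -1
  d = 6: 𝟙(6) · μ(456/6) = 1 · 0 = 0
  d = 8: 𝟙(8) · μ(456/8) = 1 · 1 = 1
  d = 12: 𝟙(12) · μ(456/12) = 1 · 1 = 1
  d = 19: 𝟙(19) · μ(456/19) = 1 · 0 = 0
  d = 24: 𝟙(24) · μ(456/24) = 1 · -1 = -1
  d = 38: 𝟙(38) · μ(456/38) = 1 · 0 = 0
  d = 57: 𝟙(57) · μ(456/57) = 1 · 0 = 0
  d = 76: 𝟙(76) · μ(456/76) = 1 · 1 = 1
  d = 114: 𝟙(114) · μ(456/114) = 1 · 0 = 0
  d = 152: 𝟙(152) · μ(456/152) = 1 · -1 = -1
  d = 228: 𝟙(228) · μ(456/228) = 1 · -1 = -1
  d = 456: 𝟙(456) · μ(456/456) = 1 · 1 = 1
Summing: (𝟙 * μ)(456) = 0 + 0 + 0 + -1 + 0 + 1 + 1 + 0 + -1 + 0 + 0 + 1 + 0 + -1 + -1 + 1 = 0.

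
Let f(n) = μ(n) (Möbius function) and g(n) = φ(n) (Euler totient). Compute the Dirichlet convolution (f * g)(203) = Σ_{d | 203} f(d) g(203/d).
(μ * φ)(203) = 135

Divisors of 203: [1, 7, 29, 203]. For each d | 203:
  d = 1: μ(1) · φ(203/1) = 1 · 168 = 168
  d = 7: μ(7) · φ(203/7) = -1 · 28 = -28
  d = 29: μ(29) · φ(203/29) = -1 · 6 = -6
  d = 203: μ(203) · φ(203/203) = 1 · 1 = 1
Summing: (μ * φ)(203) = 168 + -28 + -6 + 1 = 135.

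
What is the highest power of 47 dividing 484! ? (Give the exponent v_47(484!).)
v_47(484!) = 10

Legendre's formula: v_p(n!) = Σ_{k ≥ 1} ⌊n / p^k⌋. For p = 47, n = 484, the terms are:
  ⌊484/47^1⌋ = ⌊484/47⌋ = 10
(the next term ⌊484/47^2⌋ = 0, terminating the sum). Summing: v_47(484!) = 10 = 10.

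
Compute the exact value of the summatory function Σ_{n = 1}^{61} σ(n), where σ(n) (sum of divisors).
Σ_{n ≤ 61} σ(n) = 3076

Compute σ(n) for each 1 ≤ n ≤ 61: σ(1) = 1, σ(2) = 3, σ(3) = 4, σ(4) = 7, σ(5) = 6, σ(6) = 12, σ(7) = 8, σ(8) = 15, σ(9) = 13, σ(10) = 18, σ(11) = 12, σ(12) = 28, σ(13) = 14, σ(14) = 24, σ(15) = 24, σ(16) = 31, σ(17) = 18, σ(18) = 39, σ(19) = 20, σ(20) = 42, σ(21) = 32, σ(22) = 36, σ(23) = 24, σ(24) = 60, σ(25) = 31, σ(26) = 42, σ(27) = 40, σ(28) = 56, σ(29) = 30, σ(30) = 72, σ(31) = 32, σ(32) = 63, σ(33) = 48, σ(34) = 54, σ(35) = 48, σ(36) = 91, σ(37) = 38, σ(38) = 60, σ(39) = 56, σ(40) = 90, σ(41) = 42, σ(42) = 96, σ(43) = 44, σ(44) = 84, σ(45) = 78, σ(46) = 72, σ(47) = 48, σ(48) = 124, σ(49) = 57, σ(50) = 93, σ(51) = 72, σ(52) = 98, σ(53) = 54, σ(54) = 120, σ(55) = 72, σ(56) = 120, σ(57) = 80, σ(58) = 90, σ(59) = 60, σ(60) = 168, σ(61) = 62. Summing all 61 values: 3076. (Average order: Σ_{n ≤ x} σ(n) ~ (π²/12) x². For x = 61, (π²/12)·61² ≈ 3060.40.)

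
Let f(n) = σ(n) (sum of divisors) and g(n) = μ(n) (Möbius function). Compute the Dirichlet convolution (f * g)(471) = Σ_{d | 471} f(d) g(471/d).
(σ * μ)(471) = 471

Divisors of 471: [1, 3, 157, 471]. For each d | 471:
  d = 1: σ(1) · μ(471/1) = 1 · 1 = 1
  d = 3: σ(3) · μ(471/3) = 4 · -1 = -4
  d = 157: σ(157) · μ(471/157) = 158 · -1 = -158
  d = 471: σ(471) · μ(471/471) = 632 · 1 = 632
Summing: (σ * μ)(471) = 1 + -4 + -158 + 632 = 471.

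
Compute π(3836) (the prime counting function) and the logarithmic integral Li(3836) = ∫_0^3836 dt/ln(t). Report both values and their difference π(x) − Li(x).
π(3836) = 532;  Li(3836) ≈ 545.54;  π(x) − Li(x) ≈ -13.54.

Direct count of primes ≤ 3836 gives π(3836) = 532. Numerical evaluation of the logarithmic integral gives Li(3836) ≈ 545.54. The difference π(x) − Li(x) ≈ -13.54 is typically negative for small/moderate x (Li(x) overestimates), though Littlewood's theorem shows this sign changes infinitely often.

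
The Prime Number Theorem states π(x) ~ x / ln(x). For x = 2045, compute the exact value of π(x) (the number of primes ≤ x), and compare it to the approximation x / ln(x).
π(2045) = 309;  x/ln(x) ≈ 268.26;  relative error ≈ 13.18%.

Directly count primes up to 2045: π(2045) = 309. The PNT approximation gives 2045/ln(2045) ≈ 2045/7.62315 ≈ 268.26. Relative error (π(x) − x/ln(x)) / π(x) ≈ 13.18%; the approximation is known to undercount slightly (Li(x) is a better estimate).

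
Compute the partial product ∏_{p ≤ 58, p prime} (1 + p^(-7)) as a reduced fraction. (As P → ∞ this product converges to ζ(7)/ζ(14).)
∏ = 309952223984670960543603211891856695601672510675385627534277668624533812457091991127236052954668734671204274242309849088/307404601692723276790274585782287621574695329443342398483341336503340384695750533342769593387518417543812906517214978125

The primes p ≤ 58 are [2, 3, 5, 7, 11, 13, 17, 19, 23, 29, 31, 37, 41, 43, 47, 53]. For each, (1 + 1/p^7) = (p^7 + 1)/p^7. Multiplying these fractions over p ∈ [2, 3, 5, 7, 11, 13, 17, 19, 23, 29, 31, 37, 41, 43, 47, 53] gives 309952223984670960543603211891856695601672510675385627534277668624533812457091991127236052954668734671204274242309849088/307404601692723276790274585782287621574695329443342398483341336503340384695750533342769593387518417543812906517214978125. (In the limit P → ∞ this tends to ζ(7)/ζ(14).)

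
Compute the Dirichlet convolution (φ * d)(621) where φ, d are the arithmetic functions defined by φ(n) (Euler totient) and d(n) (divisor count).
(φ * d)(621) = 960

Divisors of 621: [1, 3, 9, 23, 27, 69, 207, 621]. For each d | 621:
  d = 1: φ(1) · d(621/1) = 1 · 8 = 8
  d = 3: φ(3) · d(621/3) = 2 · 6 = 12
  d = 9: φ(9) · d(621/9) = 6 · 4 = 24
  d = 23: φ(23) · d(621/23) = 22 · 4 = 88
  d = 27: φ(27) · d(621/27) = 18 · 2 = 36
  d = 69: φ(69) · d(621/69) = 44 · 3 = 132
  d = 207: φ(207) · d(621/207) = 132 · 2 = 264
  d = 621: φ(621) · d(621/621) = 396 · 1 = 396
Summing: (φ * d)(621) = 8 + 12 + 24 + 88 + 36 + 132 + 264 + 396 = 960.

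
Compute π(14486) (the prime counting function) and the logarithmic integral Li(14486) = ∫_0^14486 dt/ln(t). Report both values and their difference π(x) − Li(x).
π(14486) = 1697;  Li(14486) ≈ 1723.07;  π(x) − Li(x) ≈ -26.07.

Direct count of primes ≤ 14486 gives π(14486) = 1697. Numerical evaluation of the logarithmic integral gives Li(14486) ≈ 1723.07. The difference π(x) − Li(x) ≈ -26.07 is typically negative for small/moderate x (Li(x) overestimates), though Littlewood's theorem shows this sign changes infinitely often.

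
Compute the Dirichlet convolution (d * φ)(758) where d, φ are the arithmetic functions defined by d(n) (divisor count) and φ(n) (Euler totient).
(d * φ)(758) = 1140

Divisors of 758: [1, 2, 379, 758]. For each d | 758:
  d = 1: d(1) · φ(758/1) = 1 · 378 = 378
  d = 2: d(2) · φ(758/2) = 2 · 378 = 756
  d = 379: d(379) · φ(758/379) = 2 · 1 = 2
  d = 758: d(758) · φ(758/758) = 4 · 1 = 4
Summing: (d * φ)(758) = 378 + 756 + 2 + 4 = 1140.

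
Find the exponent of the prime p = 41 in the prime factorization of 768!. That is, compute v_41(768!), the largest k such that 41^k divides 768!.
v_41(768!) = 18

Legendre's formula: v_p(n!) = Σ_{k ≥ 1} ⌊n / p^k⌋. For p = 41, n = 768, the terms are:
  ⌊768/41^1⌋ = ⌊768/41⌋ = 18
(the next term ⌊768/41^2⌋ = 0, terminating the sum). Summing: v_41(768!) = 18 = 18.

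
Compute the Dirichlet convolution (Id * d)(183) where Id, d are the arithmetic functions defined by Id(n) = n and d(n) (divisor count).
(Id * d)(183) = 315

Divisors of 183: [1, 3, 61, 183]. For each d | 183:
  d = 1: Id(1) · d(183/1) = 1 · 4 = 4
  d = 3: Id(3) · d(183/3) = 3 · 2 = 6
  d = 61: Id(61) · d(183/61) = 61 · 2 = 122
  d = 183: Id(183) · d(183/183) = 183 · 1 = 183
Summing: (Id * d)(183) = 4 + 6 + 122 + 183 = 315.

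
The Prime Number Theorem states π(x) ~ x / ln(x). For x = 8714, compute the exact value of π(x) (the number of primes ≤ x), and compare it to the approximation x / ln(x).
π(8714) = 1086;  x/ln(x) ≈ 960.47;  relative error ≈ 11.56%.

Directly count primes up to 8714: π(8714) = 1086. The PNT approximation gives 8714/ln(8714) ≈ 8714/9.07269 ≈ 960.47. Relative error (π(x) − x/ln(x)) / π(x) ≈ 11.56%; the approximation is known to undercount slightly (Li(x) is a better estimate).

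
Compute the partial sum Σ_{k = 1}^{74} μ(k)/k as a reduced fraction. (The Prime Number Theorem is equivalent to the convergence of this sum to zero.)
Σ μ(k)/k = -7431196043498463691814948/581852579989271773580304621

Values of μ(k) for 1 ≤ k ≤ 74: μ(1) = 1, μ(2) = -1, μ(3) = -1, μ(5) = -1, μ(6) = 1, μ(7) = -1, μ(10) = 1, μ(11) = -1, μ(13) = -1, μ(14) = 1, μ(15) = 1, μ(17) = -1, μ(19) = -1, μ(21) = 1, μ(22) = 1, μ(23) = -1, μ(26) = 1, μ(29) = -1, μ(30) = -1, μ(31) = -1, μ(33) = 1, μ(34) = 1, μ(35) = 1, μ(37) = -1, μ(38) = 1, μ(39) = 1, μ(41) = -1, μ(42) = -1, μ(43) = -1, μ(46) = 1, μ(47) = -1, μ(51) = 1, μ(53) = -1, μ(55) = 1, μ(57) = 1, μ(58) = 1, μ(59) = -1, μ(61) = -1, μ(62) = 1, μ(65) = 1, μ(66) = -1, μ(67) = -1, μ(69) = 1, μ(70) = -1, μ(71) = -1, μ(73) = -1, μ(74) = 1, with μ = 0 on non-squarefree integers. Summing μ(k)/k for k where μ(k) ≠ 0 gives -7431196043498463691814948/581852579989271773580304621 ≈ -0.0128. (PNT ⟺ this sum → 0 as n → ∞.)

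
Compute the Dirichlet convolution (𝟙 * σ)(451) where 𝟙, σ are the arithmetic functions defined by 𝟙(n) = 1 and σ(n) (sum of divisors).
(𝟙 * σ)(451) = 559

Divisors of 451: [1, 11, 41, 451]. For each d | 451:
  d = 1: 𝟙(1) · σ(451/1) = 1 · 504 = 504
  d = 11: 𝟙(11) · σ(451/11) = 1 · 42 = 42
  d = 41: 𝟙(41) · σ(451/41) = 1 · 12 = 12
  d = 451: 𝟙(451) · σ(451/451) = 1 · 1 = 1
Summing: (𝟙 * σ)(451) = 504 + 42 + 12 + 1 = 559.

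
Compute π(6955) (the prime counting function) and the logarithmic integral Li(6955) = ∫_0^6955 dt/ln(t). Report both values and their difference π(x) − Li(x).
π(6955) = 892;  Li(6955) ≈ 909.25;  π(x) − Li(x) ≈ -17.25.

Direct count of primes ≤ 6955 gives π(6955) = 892. Numerical evaluation of the logarithmic integral gives Li(6955) ≈ 909.25. The difference π(x) − Li(x) ≈ -17.25 is typically negative for small/moderate x (Li(x) overestimates), though Littlewood's theorem shows this sign changes infinitely often.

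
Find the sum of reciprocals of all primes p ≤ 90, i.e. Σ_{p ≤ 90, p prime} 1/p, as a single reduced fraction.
Σ 1/p = 42605658161771733665696611824842057/23768741896345550770650537601358310

π(90) = 24, so the primes ≤ 90 are [2, 3, 5, 7, 11, 13, 17, 19, 23, 29, 31, 37, 41, 43, 47, 53, 59, 61, 67, 71, 73, 79, 83, 89]. Summing 1/p over these primes: 42605658161771733665696611824842057/23768741896345550770650537601358310 ≈ 1.7925. Mertens estimate ln ln(90) + 0.2615 ≈ 1.7655.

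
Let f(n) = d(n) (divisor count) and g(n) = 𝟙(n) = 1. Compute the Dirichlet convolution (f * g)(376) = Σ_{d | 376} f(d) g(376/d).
(d * 𝟙)(376) = 30

Divisors of 376: [1, 2, 4, 8, 47, 94, 188, 376]. For each d | 376:
  d = 1: d(1) · 𝟙(376/1) = 1 · 1 = 1
  d = 2: d(2) · 𝟙(376/2) = 2 · 1 = 2
  d = 4: d(4) · 𝟙(376/4) = 3 · 1 = 3
  d = 8: d(8) · 𝟙(376/8) = 4 · 1 = 4
  d = 47: d(47) · 𝟙(376/47) = 2 · 1 = 2
  d = 94: d(94) · 𝟙(376/94) = 4 · 1 = 4
  d = 188: d(188) · 𝟙(376/188) = 6 · 1 = 6
  d = 376: d(376) · 𝟙(376/376) = 8 · 1 = 8
Summing: (d * 𝟙)(376) = 1 + 2 + 3 + 4 + 2 + 4 + 6 + 8 = 30.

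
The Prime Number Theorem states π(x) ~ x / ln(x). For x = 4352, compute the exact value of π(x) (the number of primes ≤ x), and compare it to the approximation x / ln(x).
π(4352) = 594;  x/ln(x) ≈ 519.43;  relative error ≈ 12.55%.

Directly count primes up to 4352: π(4352) = 594. The PNT approximation gives 4352/ln(4352) ≈ 4352/8.37839 ≈ 519.43. Relative error (π(x) − x/ln(x)) / π(x) ≈ 12.55%; the approximation is known to undercount slightly (Li(x) is a better estimate).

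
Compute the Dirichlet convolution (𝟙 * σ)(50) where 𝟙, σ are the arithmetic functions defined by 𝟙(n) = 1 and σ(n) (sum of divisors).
(𝟙 * σ)(50) = 152

Divisors of 50: [1, 2, 5, 10, 25, 50]. For each d | 50:
  d = 1: 𝟙(1) · σ(50/1) = 1 · 93 = 93
  d = 2: 𝟙(2) · σ(50/2) = 1 · 31 = 31
  d = 5: 𝟙(5) · σ(50/5) = 1 · 18 = 18
  d = 10: 𝟙(10) · σ(50/10) = 1 · 6 = 6
  d = 25: 𝟙(25) · σ(50/25) = 1 · 3 = 3
  d = 50: 𝟙(50) · σ(50/50) = 1 · 1 = 1
Summing: (𝟙 * σ)(50) = 93 + 31 + 18 + 6 + 3 + 1 = 152.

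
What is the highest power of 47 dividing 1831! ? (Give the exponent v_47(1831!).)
v_47(1831!) = 38

Legendre's formula: v_p(n!) = Σ_{k ≥ 1} ⌊n / p^k⌋. For p = 47, n = 1831, the terms are:
  ⌊1831/47^1⌋ = ⌊1831/47⌋ = 38
(the next term ⌊1831/47^2⌋ = 0, terminating the sum). Summing: v_47(1831!) = 38 = 38.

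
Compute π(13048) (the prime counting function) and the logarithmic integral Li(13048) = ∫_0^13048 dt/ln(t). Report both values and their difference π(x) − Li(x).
π(13048) = 1554;  Li(13048) ≈ 1572.17;  π(x) − Li(x) ≈ -18.17.

Direct count of primes ≤ 13048 gives π(13048) = 1554. Numerical evaluation of the logarithmic integral gives Li(13048) ≈ 1572.17. The difference π(x) − Li(x) ≈ -18.17 is typically negative for small/moderate x (Li(x) overestimates), though Littlewood's theorem shows this sign changes infinitely often.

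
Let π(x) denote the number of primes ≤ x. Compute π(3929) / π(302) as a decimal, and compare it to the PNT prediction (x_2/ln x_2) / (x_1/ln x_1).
π(3929)/π(302) = 545/62 ≈ 8.7903;  PNT prediction ≈ 8.9767.

π(302) = 62 and π(3929) = 545, so π(3929)/π(302) ≈ 8.7903. The PNT-predicted ratio is (3929/ln(3929)) / (302/ln(302)) ≈ 8.9767. The two agree to within a few percent, as expected.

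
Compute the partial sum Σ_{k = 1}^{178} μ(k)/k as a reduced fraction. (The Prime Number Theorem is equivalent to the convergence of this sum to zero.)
Σ μ(k)/k = 125709062959160573557671617219832045395728751290214311430782016431/166589903787325219380851695350896256250980509594874862046961683989710

Values of μ(k) for 1 ≤ k ≤ 178: μ(1) = 1, μ(2) = -1, μ(3) = -1, μ(5) = -1, μ(6) = 1, μ(7) = -1, μ(10) = 1, μ(11) = -1, μ(13) = -1, μ(14) = 1, μ(15) = 1, μ(17) = -1, μ(19) = -1, μ(21) = 1, μ(22) = 1, μ(23) = -1, μ(26) = 1, μ(29) = -1, μ(30) = -1, μ(31) = -1, μ(33) = 1, μ(34) = 1, μ(35) = 1, μ(37) = -1, μ(38) = 1, μ(39) = 1, μ(41) = -1, μ(42) = -1, μ(43) = -1, μ(46) = 1, μ(47) = -1, μ(51) = 1, μ(53) = -1, μ(55) = 1, μ(57) = 1, μ(58) = 1, μ(59) = -1, μ(61) = -1, μ(62) = 1, μ(65) = 1, μ(66) = -1, μ(67) = -1, μ(69) = 1, μ(70) = -1, μ(71) = -1, μ(73) = -1, μ(74) = 1, μ(77) = 1, μ(78) = -1, μ(79) = -1, μ(82) = 1, μ(83) = -1, μ(85) = 1, μ(86) = 1, μ(87) = 1, μ(89) = -1, μ(91) = 1, μ(93) = 1, μ(94) = 1, μ(95) = 1, μ(97) = -1, μ(101) = -1, μ(102) = -1, μ(103) = -1, μ(105) = -1, μ(106) = 1, μ(107) = -1, μ(109) = -1, μ(110) = -1, μ(111) = 1, μ(113) = -1, μ(114) = -1, μ(115) = 1, μ(118) = 1, μ(119) = 1, μ(122) = 1, μ(123) = 1, μ(127) = -1, μ(129) = 1, μ(130) = -1, μ(131) = -1, μ(133) = 1, μ(134) = 1, μ(137) = -1, μ(138) = -1, μ(139) = -1, μ(141) = 1, μ(142) = 1, μ(143) = 1, μ(145) = 1, μ(146) = 1, μ(149) = -1, μ(151) = -1, μ(154) = -1, μ(155) = 1, μ(157) = -1, μ(158) = 1, μ(159) = 1, μ(161) = 1, μ(163) = -1, μ(165) = -1, μ(166) = 1, μ(167) = -1, μ(170) = -1, μ(173) = -1, μ(174) = -1, μ(177) = 1, μ(178) = 1, with μ = 0 on non-squarefree integers. Summing μ(k)/k for k where μ(k) ≠ 0 gives 125709062959160573557671617219832045395728751290214311430782016431/166589903787325219380851695350896256250980509594874862046961683989710 ≈ 0.0008. (PNT ⟺ this sum → 0 as n → ∞.)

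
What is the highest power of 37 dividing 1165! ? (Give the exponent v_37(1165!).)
v_37(1165!) = 31

Legendre's formula: v_p(n!) = Σ_{k ≥ 1} ⌊n / p^k⌋. For p = 37, n = 1165, the terms are:
  ⌊1165/37^1⌋ = ⌊1165/37⌋ = 31
(the next term ⌊1165/37^2⌋ = 0, terminating the sum). Summing: v_37(1165!) = 31 = 31.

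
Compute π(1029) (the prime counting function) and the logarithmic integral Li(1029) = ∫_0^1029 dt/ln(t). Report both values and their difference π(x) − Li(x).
π(1029) = 172;  Li(1029) ≈ 181.80;  π(x) − Li(x) ≈ -9.80.

Direct count of primes ≤ 1029 gives π(1029) = 172. Numerical evaluation of the logarithmic integral gives Li(1029) ≈ 181.80. The difference π(x) − Li(x) ≈ -9.80 is typically negative for small/moderate x (Li(x) overestimates), though Littlewood's theorem shows this sign changes infinitely often.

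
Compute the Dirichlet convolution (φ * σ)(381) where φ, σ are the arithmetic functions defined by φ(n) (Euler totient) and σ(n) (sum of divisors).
(φ * σ)(381) = 1524

Divisors of 381: [1, 3, 127, 381]. For each d | 381:
  d = 1: φ(1) · σ(381/1) = 1 · 512 = 512
  d = 3: φ(3) · σ(381/3) = 2 · 128 = 256
  d = 127: φ(127) · σ(381/127) = 126 · 4 = 504
  d = 381: φ(381) · σ(381/381) = 252 · 1 = 252
Summing: (φ * σ)(381) = 512 + 256 + 504 + 252 = 1524.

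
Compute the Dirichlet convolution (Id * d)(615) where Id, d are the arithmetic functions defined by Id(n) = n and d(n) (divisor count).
(Id * d)(615) = 1505

Divisors of 615: [1, 3, 5, 15, 41, 123, 205, 615]. For each d | 615:
  d = 1: Id(1) · d(615/1) = 1 · 8 = 8
  d = 3: Id(3) · d(615/3) = 3 · 4 = 12
  d = 5: Id(5) · d(615/5) = 5 · 4 = 20
  d = 15: Id(15) · d(615/15) = 15 · 2 = 30
  d = 41: Id(41) · d(615/41) = 41 · 4 = 164
  d = 123: Id(123) · d(615/123) = 123 · 2 = 246
  d = 205: Id(205) · d(615/205) = 205 · 2 = 410
  d = 615: Id(615) · d(615/615) = 615 · 1 = 615
Summing: (Id * d)(615) = 8 + 12 + 20 + 30 + 164 + 246 + 410 + 615 = 1505.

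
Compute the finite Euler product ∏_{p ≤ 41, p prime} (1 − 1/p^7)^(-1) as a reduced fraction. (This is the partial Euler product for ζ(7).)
∏ = 15214693740861659022327238853367449744246233642110123338337250729020413243663439716160625/15088713883430430558353749276068876125470859484627961166255440580167365026798140387704832

The primes p ≤ 41 are [2, 3, 5, 7, 11, 13, 17, 19, 23, 29, 31, 37, 41]. For each prime, (1 − 1/p^7)^(-1) = p^7 / (p^7 − 1). The product is (1 − 1/2^7)^(-1), (1 − 1/3^7)^(-1), (1 − 1/5^7)^(-1), (1 − 1/7^7)^(-1), (1 − 1/11^7)^(-1), (1 − 1/13^7)^(-1), (1 − 1/17^7)^(-1), (1 − 1/19^7)^(-1), (1 − 1/23^7)^(-1), (1 − 1/29^7)^(-1), (1 − 1/31^7)^(-1), (1 − 1/37^7)^(-1), (1 − 1/41^7)^(-1) = ∏ p^7 / (p^7 − 1) = 15214693740861659022327238853367449744246233642110123338337250729020413243663439716160625/15088713883430430558353749276068876125470859484627961166255440580167365026798140387704832.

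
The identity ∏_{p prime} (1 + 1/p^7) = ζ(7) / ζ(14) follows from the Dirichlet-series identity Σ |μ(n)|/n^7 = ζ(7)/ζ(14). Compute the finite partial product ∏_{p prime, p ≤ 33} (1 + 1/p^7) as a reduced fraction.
∏ = 45636384576315690080929715569674882079693135504462522074208731086848/45261280733327250662945753058202857554009606630517518569698816246875

The primes p ≤ 33 are [2, 3, 5, 7, 11, 13, 17, 19, 23, 29, 31]. For each, (1 + 1/p^7) = (p^7 + 1)/p^7. Multiplying these fractions over p ∈ [2, 3, 5, 7, 11, 13, 17, 19, 23, 29, 31] gives 45636384576315690080929715569674882079693135504462522074208731086848/45261280733327250662945753058202857554009606630517518569698816246875. (In the limit P → ∞ this tends to ζ(7)/ζ(14).)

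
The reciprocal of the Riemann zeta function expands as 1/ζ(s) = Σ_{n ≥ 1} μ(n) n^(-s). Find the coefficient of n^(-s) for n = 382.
μ(382) = 1

Factor n = 382 = 2 · 191. μ(n) = 0 if any exponent ≥ 2 (not squarefree); otherwise μ(n) = (−1)^{ω(n)} where ω(n) is the number of distinct prime factors. Applying: μ(382) = 1.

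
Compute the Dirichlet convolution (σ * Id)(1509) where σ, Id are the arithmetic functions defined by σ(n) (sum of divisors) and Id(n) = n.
(σ * Id)(1509) = 7049

Divisors of 1509: [1, 3, 503, 1509]. For each d | 1509:
  d = 1: σ(1) · Id(1509/1) = 1 · 1509 = 1509
  d = 3: σ(3) · Id(1509/3) = 4 · 503 = 2012
  d = 503: σ(503) · Id(1509/503) = 504 · 3 = 1512
  d = 1509: σ(1509) · Id(1509/1509) = 2016 · 1 = 2016
Summing: (σ * Id)(1509) = 1509 + 2012 + 1512 + 2016 = 7049.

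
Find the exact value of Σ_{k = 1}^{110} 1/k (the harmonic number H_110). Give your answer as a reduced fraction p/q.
H_110 = 812425573941376284756780362571245808659649778037/153803387341307877636928566091115101174034840640

Direct summation: H_110 = 1 + 1/2 + ... + 1/110. The least common denominator is lcm(1, ..., 110) = 8459186303771933270031071135011330564571916235200; over this denominator the numerator is 8459186303771933270031071135011330564571916235200 + 4229593151885966635015535567505665282285958117600 + 2819728767923977756677023711670443521523972078400 + 2114796575942983317507767783752832641142979058800 + 1691837260754386654006214227002266112914383247040 + 1409864383961988878338511855835221760761986039200 + 1208455186253133324290153019287332937795988033600 + 1057398287971491658753883891876416320571489529400 + 939909589307992585559007903890147840507990692800 + 845918630377193327003107113501133056457191623520 + 769016936706539388184642830455575505870174203200 + 704932191980994439169255927917610880380993019600 + 650706638751687174617774702693179274197839710400 + 604227593126566662145076509643666468897994016800 + 563945753584795551335404742334088704304794415680 + 528699143985745829376941945938208160285744764700 + 497599194339525486472415949118313562621877425600 + 469954794653996292779503951945073920253995346400 + 445220331777470172106898480790070029714311380800 + 422959315188596663501553556750566528228595811760 + 402818395417711108096717673095777645931996011200 + 384508468353269694092321415227787752935087101600 + 367790708859649272610046571087449154981387662400 + 352466095990497219584627963958805440190496509800 + 338367452150877330801242845400453222582876649408 + 325353319375843587308887351346589637098919855200 + 313303196435997528519669301296715946835996897600 + 302113796563283331072538254821833234448997008400 + 291696079440411492070036935690045881536962628800 + 281972876792397775667702371167044352152397207840 + 272876977541030105484873262419720340792642459200 + 264349571992872914688470972969104080142872382350 + 256338978902179796061547610151858501956724734400 + 248799597169762743236207974559156781310938712800 + 241691037250626664858030603857466587559197606720 + 234977397326998146389751975972536960126997673200 + 228626656858700899190028949594900826069511249600 + 222610165888735086053449240395035014857155690400 + 216902212917229058205924900897726424732613236800 + 211479657594298331750776778375283264114297905880 + 206321617165169104147099295975886111331022347200 + 201409197708855554048358836547888822965998005600 + 196725262878417052791420258953751873594695726400 + 192254234176634847046160707613893876467543550800 + 187981917861598517111801580778029568101598138560 + 183895354429824636305023285543724577490693831200 + 179982687314296452553852577340666607756849281600 + 176233047995248609792313981979402720095248254900 + 172636455179019046327164717041047562542284004800 + 169183726075438665400621422700226611291438324704 + 165866398113175162157471983039437854207292475200 + 162676659687921793654443675673294818549459927600 + 159607288750413835283605115754930765369281438400 + 156651598217998764259834650648357973417998448800 + 153803387341307877636928566091115101174034840640 + 151056898281641665536269127410916617224498504200 + 148406777259156724035632826930023343238103793600 + 145848039720205746035018467845022940768481314400 + 143376039046981919831035103983242890924947732800 + 140986438396198887833851185583522176076198603920 + 138675185307736610984115920246087386304457643200 + 136438488770515052742436631209860170396321229600 + 134272798472570369365572557698592548643998670400 + 132174785996436457344235486484552040071436191175 + 130141327750337434923554940538635854839567942080 + 128169489451089898030773805075929250978362367200 + 126256511996596018955687628880766127829431585600 + 124399798584881371618103987279578390655469356400 + 122596902953216424203348857029149718327129220800 + 120845518625313332429015301928733293779598803360 + 119143469067210327746916494859314514993970651200 + 117488698663499073194875987986268480063498836600 + 115879264435231962603165358013853843350300222400 + 114313328429350449595014474797450413034755624800 + 112789150716959110267080948466817740860958883136 + 111305082944367543026724620197517507428577845200 + 109859562386648484026377547207939357981453457600 + 108451106458614529102962450448863212366306618400 + 107078307642682699620646470063434564108505268800 + 105739828797149165875388389187641632057148952940 + 104434398811999176173223100432238648945332299200 + 103160808582584552073549647987943055665511173600 + 101917907274360641807603266686883500777974894400 + 100704598854427777024179418273944411482999002800 + 99519838867905097294483189823662712524375485120 + 98362631439208526395710129476875936797347863200 + 97232026480137164023345645230015293845654209600 + 96127117088317423523080353806946938233771775400 + 95047037121032958090236754325970006343504676800 + 93990958930799258555900790389014784050799069280 + 92958091250241024945396386099025610599691387200 + 91947677214912318152511642771862288745346915600 + 90958992513676701828291087473240113597547486400 + 89991343657148226276926288670333303878424640800 + 89044066355494034421379696158014005942862276160 + 88116523997624304896156990989701360047624127450 + 87208106224452920309598671494962170768782641600 + 86318227589509523163582358520523781271142002400 + 85446326300726598687182536717286167318908244800 + 84591863037719332700310711350113305645719162352 + 83754319839326071980505654802092381827444715200 + 82933199056587581078735991519718927103646237600 + 82128022366717798738165739174867287034678798400 + 81338329843960896827221837836647409274729963800 + 80563679083542221619343534619155529186399202240 + 79803644375206917641802557877465382684640719200 + 79057815923102180093748328364591874435251553600 + 78325799108999382129917325324178986708999224400 + 77607213796072782293863037935883766647448772800 + 76901693670653938818464283045557550587017420320 = 44683406566775695661622919941418519476280737792035, so H_110 = 44683406566775695661622919941418519476280737792035/8459186303771933270031071135011330564571916235200; reducing by gcd(44683406566775695661622919941418519476280737792035, 8459186303771933270031071135011330564571916235200) = 55 gives 812425573941376284756780362571245808659649778037/153803387341307877636928566091115101174034840640 ≈ 5.28223. (The PNT-adjacent estimate ln(110) + γ ≈ 5.27770 matches within O(1/n).)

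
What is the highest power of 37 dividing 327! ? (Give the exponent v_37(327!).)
v_37(327!) = 8

Legendre's formula: v_p(n!) = Σ_{k ≥ 1} ⌊n / p^k⌋. For p = 37, n = 327, the terms are:
  ⌊327/37^1⌋ = ⌊327/37⌋ = 8
(the next term ⌊327/37^2⌋ = 0, terminating the sum). Summing: v_37(327!) = 8 = 8.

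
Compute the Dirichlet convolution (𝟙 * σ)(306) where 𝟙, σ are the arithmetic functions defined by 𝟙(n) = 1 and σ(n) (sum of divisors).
(𝟙 * σ)(306) = 1368

Divisors of 306: [1, 2, 3, 6, 9, 17, 18, 34, 51, 102, 153, 306]. For each d | 306:
  d = 1: 𝟙(1) · σ(306/1) = 1 · 702 = 702
  d = 2: 𝟙(2) · σ(306/2) = 1 · 234 = 234
  d = 3: 𝟙(3) · σ(306/3) = 1 · 216 = 216
  d = 6: 𝟙(6) · σ(306/6) = 1 · 72 = 72
  d = 9: 𝟙(9) · σ(306/9) = 1 · 54 = 54
  d = 17: 𝟙(17) · σ(306/17) = 1 · 39 = 39
  d = 18: 𝟙(18) · σ(306/18) = 1 · 18 = 18
  d = 34: 𝟙(34) · σ(306/34) = 1 · 13 = 13
  d = 51: 𝟙(51) · σ(306/51) = 1 · 12 = 12
  d = 102: 𝟙(102) · σ(306/102) = 1 · 4 = 4
  d = 153: 𝟙(153) · σ(306/153) = 1 · 3 = 3
  d = 306: 𝟙(306) · σ(306/306) = 1 · 1 = 1
Summing: (𝟙 * σ)(306) = 702 + 234 + 216 + 72 + 54 + 39 + 18 + 13 + 12 + 4 + 3 + 1 = 1368.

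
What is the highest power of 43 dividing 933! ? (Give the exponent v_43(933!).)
v_43(933!) = 21

Legendre's formula: v_p(n!) = Σ_{k ≥ 1} ⌊n / p^k⌋. For p = 43, n = 933, the terms are:
  ⌊933/43^1⌋ = ⌊933/43⌋ = 21
(the next term ⌊933/43^2⌋ = 0, terminating the sum). Summing: v_43(933!) = 21 = 21.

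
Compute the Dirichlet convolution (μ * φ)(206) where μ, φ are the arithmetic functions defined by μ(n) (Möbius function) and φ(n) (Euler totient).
(μ * φ)(206) = 0

Divisors of 206: [1, 2, 103, 206]. For each d | 206:
  d = 1: μ(1) · φ(206/1) = 1 · 102 = 102
  d = 2: μ(2) · φ(206/2) = -1 · 102 = -102
  d = 103: μ(103) · φ(206/103) = -1 · 1 = -1
  d = 206: μ(206) · φ(206/206) = 1 · 1 = 1
Summing: (μ * φ)(206) = 102 + -102 + -1 + 1 = 0.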